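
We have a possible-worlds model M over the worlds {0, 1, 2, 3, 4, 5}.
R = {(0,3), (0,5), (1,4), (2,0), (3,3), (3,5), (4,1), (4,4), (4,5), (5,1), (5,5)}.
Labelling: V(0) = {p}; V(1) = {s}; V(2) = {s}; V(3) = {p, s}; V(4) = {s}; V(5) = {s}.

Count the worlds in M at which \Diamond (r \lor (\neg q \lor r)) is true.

Let φ = \Diamond (r \lor (\neg q \lor r)). Evaluate φ at each world:
  0 (successors {3, 5}): φ is true.
  1 (successors {4}): φ is true.
  2 (successors {0}): φ is true.
  3 (successors {3, 5}): φ is true.
  4 (successors {1, 4, 5}): φ is true.
  5 (successors {1, 5}): φ is true.
For instance, at 2:
  At 2: \Diamond (r \lor (\neg q \lor r)) requires r \lor (\neg q \lor r) at some successor in {0}.
    r \lor (\neg q \lor r) holds at 0, so \Diamond (r \lor (\neg q \lor r)) is true at 2.
Satisfying worlds: {0, 1, 2, 3, 4, 5}

6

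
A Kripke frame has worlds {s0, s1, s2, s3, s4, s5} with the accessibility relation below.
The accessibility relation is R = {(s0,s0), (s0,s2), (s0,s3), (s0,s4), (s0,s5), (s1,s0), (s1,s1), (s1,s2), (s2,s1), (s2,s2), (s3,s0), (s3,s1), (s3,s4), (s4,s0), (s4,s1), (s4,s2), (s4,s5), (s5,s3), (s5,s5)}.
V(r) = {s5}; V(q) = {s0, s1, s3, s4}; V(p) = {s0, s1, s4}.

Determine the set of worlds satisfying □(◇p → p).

s3

Let φ = □(◇p → p). Evaluate φ at each world:
  s0 (successors {s0, s2, s3, s4, s5}): φ is false.
  s1 (successors {s0, s1, s2}): φ is false.
  s2 (successors {s1, s2}): φ is false.
  s3 (successors {s0, s1, s4}): φ is true.
  s4 (successors {s0, s1, s2, s5}): φ is false.
  s5 (successors {s3, s5}): φ is false.
For instance, at s2:
  At s2: □(◇p → p) requires ◇p → p at every successor {s1, s2}.
    ◇p → p fails at s2, so □(◇p → p) is false at s2.
      At s2: ◇p is true, p is false, so ◇p → p is false.
Satisfying worlds: {s3}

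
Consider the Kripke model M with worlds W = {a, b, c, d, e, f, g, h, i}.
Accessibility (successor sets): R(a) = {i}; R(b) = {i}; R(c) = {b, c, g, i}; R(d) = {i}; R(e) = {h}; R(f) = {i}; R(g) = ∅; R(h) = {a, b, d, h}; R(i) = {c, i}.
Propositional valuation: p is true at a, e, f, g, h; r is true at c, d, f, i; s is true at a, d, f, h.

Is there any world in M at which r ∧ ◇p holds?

Yes

Let φ = r ∧ ◇p. Evaluate φ at each world:
  a (successors {i}): φ is false.
  b (successors {i}): φ is false.
  c (successors {b, c, g, i}): φ is true.
  d (successors {i}): φ is false.
  e (successors {h}): φ is false.
  f (successors {i}): φ is false.
  g (successors ∅): φ is false.
  h (successors {a, b, d, h}): φ is false.
  i (successors {c, i}): φ is false.
Detail at c (witness):
  At c: r is true, ◇p is true, so r ∧ ◇p is true.
    At c: ◇p requires p at some successor in {b, c, g, i}.
      p holds at g, so ◇p is true at c.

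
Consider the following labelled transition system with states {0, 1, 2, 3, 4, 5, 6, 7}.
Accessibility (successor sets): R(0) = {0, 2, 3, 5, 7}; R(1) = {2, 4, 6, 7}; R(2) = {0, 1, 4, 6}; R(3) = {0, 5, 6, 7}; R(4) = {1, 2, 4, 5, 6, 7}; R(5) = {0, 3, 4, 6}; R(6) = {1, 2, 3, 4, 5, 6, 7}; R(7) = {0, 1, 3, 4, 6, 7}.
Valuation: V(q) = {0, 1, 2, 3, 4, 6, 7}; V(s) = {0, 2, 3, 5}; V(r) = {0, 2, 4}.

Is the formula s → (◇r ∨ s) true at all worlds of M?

Let φ = s → (◇r ∨ s). Evaluate φ at each world:
  0 (successors {0, 2, 3, 5, 7}): φ is true.
  1 (successors {2, 4, 6, 7}): φ is true.
  2 (successors {0, 1, 4, 6}): φ is true.
  3 (successors {0, 5, 6, 7}): φ is true.
  4 (successors {1, 2, 4, 5, 6, 7}): φ is true.
  5 (successors {0, 3, 4, 6}): φ is true.
  6 (successors {1, 2, 3, 4, 5, 6, 7}): φ is true.
  7 (successors {0, 1, 3, 4, 6, 7}): φ is true.
For instance, at 7:
  At 7: s is false, ◇r ∨ s is true, so s → (◇r ∨ s) is true.
    At 7: ◇r is true, s is false, so ◇r ∨ s is true.
      At 7: ◇r requires r at some successor in {0, 1, 3, 4, 6, 7}.
        r holds at 0, so ◇r is true at 7.

Yes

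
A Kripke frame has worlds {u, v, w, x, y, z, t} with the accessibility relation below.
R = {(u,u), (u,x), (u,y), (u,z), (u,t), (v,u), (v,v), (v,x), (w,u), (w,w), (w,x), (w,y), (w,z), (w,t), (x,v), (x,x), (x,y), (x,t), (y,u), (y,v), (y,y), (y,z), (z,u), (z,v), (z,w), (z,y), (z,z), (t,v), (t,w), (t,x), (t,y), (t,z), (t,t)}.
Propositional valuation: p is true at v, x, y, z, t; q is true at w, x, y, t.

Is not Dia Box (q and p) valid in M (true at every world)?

Yes

Let φ = not Dia Box (q and p). Evaluate φ at each world:
  u (successors {u, x, y, z, t}): φ is true.
  v (successors {u, v, x}): φ is true.
  w (successors {u, w, x, y, z, t}): φ is true.
  x (successors {v, x, y, t}): φ is true.
  y (successors {u, v, y, z}): φ is true.
  z (successors {u, v, w, y, z}): φ is true.
  t (successors {v, w, x, y, z, t}): φ is true.
For instance, at w:
  At w: Dia Box (q and p) is false, so not Dia Box (q and p) is true.
    At w: Dia Box (q and p) requires Box (q and p) at some successor in {u, w, x, y, z, t}.
      At u: Box (q and p) is false.
      At w: Box (q and p) is false.
      At x: Box (q and p) is false.
      At y: Box (q and p) is false.
      At z: Box (q and p) is false.
      At t: Box (q and p) is false.
    So Dia Box (q and p) is false at w.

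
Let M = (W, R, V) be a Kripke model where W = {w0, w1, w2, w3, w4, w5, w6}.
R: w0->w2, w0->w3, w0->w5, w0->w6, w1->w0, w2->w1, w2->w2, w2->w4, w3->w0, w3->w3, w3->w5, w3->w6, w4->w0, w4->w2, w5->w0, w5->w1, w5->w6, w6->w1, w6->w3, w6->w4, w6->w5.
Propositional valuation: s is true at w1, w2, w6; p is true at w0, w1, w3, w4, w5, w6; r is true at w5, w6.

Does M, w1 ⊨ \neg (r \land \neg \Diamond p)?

Yes

At w1: r \land \neg \Diamond p is false, so \neg (r \land \neg \Diamond p) is true.
  At w1: r is false, \neg \Diamond p is false, so r \land \neg \Diamond p is false.
    At w1: \Diamond p is true, so \neg \Diamond p is false.
      At w1: \Diamond p requires p at some successor in {w0}.
        p holds at w0, so \Diamond p is true at w1.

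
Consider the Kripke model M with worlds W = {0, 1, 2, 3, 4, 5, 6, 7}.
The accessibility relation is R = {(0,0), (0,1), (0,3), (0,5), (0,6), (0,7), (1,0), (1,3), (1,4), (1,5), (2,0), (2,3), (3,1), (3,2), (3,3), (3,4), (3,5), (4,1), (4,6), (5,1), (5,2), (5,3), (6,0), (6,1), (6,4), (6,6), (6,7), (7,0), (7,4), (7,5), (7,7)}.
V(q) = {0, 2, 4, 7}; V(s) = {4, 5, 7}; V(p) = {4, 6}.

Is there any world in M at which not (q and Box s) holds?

Yes

Let φ = not (q and Box s). Evaluate φ at each world:
  0 (successors {0, 1, 3, 5, 6, 7}): φ is true.
  1 (successors {0, 3, 4, 5}): φ is true.
  2 (successors {0, 3}): φ is true.
  3 (successors {1, 2, 3, 4, 5}): φ is true.
  4 (successors {1, 6}): φ is true.
  5 (successors {1, 2, 3}): φ is true.
  6 (successors {0, 1, 4, 6, 7}): φ is true.
  7 (successors {0, 4, 5, 7}): φ is true.
Detail at 0 (witness):
  At 0: q and Box s is false, so not (q and Box s) is true.
    At 0: q is true, Box s is false, so q and Box s is false.
      At 0: Box s requires s at every successor {0, 1, 3, 5, 6, 7}.
        s fails at 0, so Box s is false at 0.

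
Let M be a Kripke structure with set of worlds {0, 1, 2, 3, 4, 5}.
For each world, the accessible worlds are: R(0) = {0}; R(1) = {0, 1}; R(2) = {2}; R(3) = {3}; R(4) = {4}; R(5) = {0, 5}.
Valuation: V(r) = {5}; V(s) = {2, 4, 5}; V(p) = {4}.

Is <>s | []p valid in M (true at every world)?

No

Recall that []ψ holds at a world iff ψ holds at every accessible world, and <>ψ holds iff ψ holds at some accessible world.
Let φ = <>s | []p. Evaluate φ at each world:
  0 (successors {0}): φ is false.
  1 (successors {0, 1}): φ is false.
  2 (successors {2}): φ is true.
  3 (successors {3}): φ is false.
  4 (successors {4}): φ is true.
  5 (successors {0, 5}): φ is true.
Detail at 0 (counterexample):
  At 0: <>s is false, []p is false, so <>s | []p is false.
    At 0: <>s requires s at some successor in {0}.
      At 0: s is false.
    So <>s is false at 0.
    At 0: []p requires p at every successor {0}.
      p fails at 0, so []p is false at 0.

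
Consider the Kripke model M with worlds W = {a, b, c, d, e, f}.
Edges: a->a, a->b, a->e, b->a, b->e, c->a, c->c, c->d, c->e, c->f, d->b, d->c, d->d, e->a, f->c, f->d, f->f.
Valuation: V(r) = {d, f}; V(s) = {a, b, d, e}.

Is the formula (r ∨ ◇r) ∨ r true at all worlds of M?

No

Let φ = (r ∨ ◇r) ∨ r. Evaluate φ at each world:
  a (successors {a, b, e}): φ is false.
  b (successors {a, e}): φ is false.
  c (successors {a, c, d, e, f}): φ is true.
  d (successors {b, c, d}): φ is true.
  e (successors {a}): φ is false.
  f (successors {c, d, f}): φ is true.
Detail at a (counterexample):
  At a: r ∨ ◇r is false, r is false, so (r ∨ ◇r) ∨ r is false.
    At a: r is false, ◇r is false, so r ∨ ◇r is false.
      At a: ◇r requires r at some successor in {a, b, e}.
        At a: r is false.
        At b: r is false.
        At e: r is false.
      So ◇r is false at a.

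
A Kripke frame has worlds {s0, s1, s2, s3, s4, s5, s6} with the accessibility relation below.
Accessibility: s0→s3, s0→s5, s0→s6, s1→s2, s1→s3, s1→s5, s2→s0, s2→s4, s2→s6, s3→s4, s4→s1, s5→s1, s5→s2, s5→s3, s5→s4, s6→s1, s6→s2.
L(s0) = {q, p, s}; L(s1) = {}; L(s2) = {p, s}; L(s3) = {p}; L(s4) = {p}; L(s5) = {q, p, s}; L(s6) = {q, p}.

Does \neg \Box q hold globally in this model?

Recall that \Box ψ holds at a world iff ψ holds at every accessible world, and \Diamond ψ holds iff ψ holds at some accessible world.
Let φ = \neg \Box q. Evaluate φ at each world:
  s0 (successors {s3, s5, s6}): φ is true.
  s1 (successors {s2, s3, s5}): φ is true.
  s2 (successors {s0, s4, s6}): φ is true.
  s3 (successors {s4}): φ is true.
  s4 (successors {s1}): φ is true.
  s5 (successors {s1, s2, s3, s4}): φ is true.
  s6 (successors {s1, s2}): φ is true.
For instance, at s0:
  At s0: \Box q is false, so \neg \Box q is true.
    At s0: \Box q requires q at every successor {s3, s5, s6}.
      q fails at s3, so \Box q is false at s0.

Yes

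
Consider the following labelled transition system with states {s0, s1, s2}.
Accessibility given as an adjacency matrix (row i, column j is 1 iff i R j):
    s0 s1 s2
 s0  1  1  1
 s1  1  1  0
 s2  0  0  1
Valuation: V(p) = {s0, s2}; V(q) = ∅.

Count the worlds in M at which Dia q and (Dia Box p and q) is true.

0

Let φ = Dia q and (Dia Box p and q). Evaluate φ at each world:
  s0 (successors {s0, s1, s2}): φ is false.
  s1 (successors {s0, s1}): φ is false.
  s2 (successors {s2}): φ is false.
For instance, at s0:
  At s0: Dia q is false, Dia Box p and q is false, so Dia q and (Dia Box p and q) is false.
    At s0: Dia q requires q at some successor in {s0, s1, s2}.
      At s0: q is false.
      At s1: q is false.
      At s2: q is false.
    So Dia q is false at s0.
    At s0: Dia Box p is true, q is false, so Dia Box p and q is false.
      At s0: Dia Box p requires Box p at some successor in {s0, s1, s2}.
        Box p holds at s2, so Dia Box p is true at s0.
Satisfying worlds: none.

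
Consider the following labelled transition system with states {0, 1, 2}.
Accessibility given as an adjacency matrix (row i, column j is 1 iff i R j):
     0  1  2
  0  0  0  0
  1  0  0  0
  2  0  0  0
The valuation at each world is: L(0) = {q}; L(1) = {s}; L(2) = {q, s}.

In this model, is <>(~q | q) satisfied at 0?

No

At 0: no accessible worlds, so <>(~q | q) is false.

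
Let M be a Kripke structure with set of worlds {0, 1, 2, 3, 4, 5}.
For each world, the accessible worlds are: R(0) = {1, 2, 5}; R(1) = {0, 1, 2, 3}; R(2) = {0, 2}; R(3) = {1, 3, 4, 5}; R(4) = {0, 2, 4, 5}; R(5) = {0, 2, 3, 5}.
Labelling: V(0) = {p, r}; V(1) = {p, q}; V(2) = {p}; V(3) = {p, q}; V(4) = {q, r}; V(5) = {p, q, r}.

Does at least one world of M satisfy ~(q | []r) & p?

Yes

Recall that []ψ holds at a world iff ψ holds at every accessible world, and <>ψ holds iff ψ holds at some accessible world.
Let φ = ~(q | []r) & p. Evaluate φ at each world:
  0 (successors {1, 2, 5}): φ is true.
  1 (successors {0, 1, 2, 3}): φ is false.
  2 (successors {0, 2}): φ is true.
  3 (successors {1, 3, 4, 5}): φ is false.
  4 (successors {0, 2, 4, 5}): φ is false.
  5 (successors {0, 2, 3, 5}): φ is false.
Detail at 0 (witness):
  At 0: ~(q | []r) is true, p is true, so ~(q | []r) & p is true.
    At 0: q | []r is false, so ~(q | []r) is true.
      At 0: q is false, []r is false, so q | []r is false.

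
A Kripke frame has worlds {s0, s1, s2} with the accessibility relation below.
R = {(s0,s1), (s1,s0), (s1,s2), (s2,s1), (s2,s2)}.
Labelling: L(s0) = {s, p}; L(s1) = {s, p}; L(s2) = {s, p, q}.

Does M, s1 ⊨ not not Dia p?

At s1: not Dia p is false, so not not Dia p is true.
  At s1: Dia p is true, so not Dia p is false.
    At s1: Dia p requires p at some successor in {s0, s2}.
      p holds at s0, so Dia p is true at s1.

Yes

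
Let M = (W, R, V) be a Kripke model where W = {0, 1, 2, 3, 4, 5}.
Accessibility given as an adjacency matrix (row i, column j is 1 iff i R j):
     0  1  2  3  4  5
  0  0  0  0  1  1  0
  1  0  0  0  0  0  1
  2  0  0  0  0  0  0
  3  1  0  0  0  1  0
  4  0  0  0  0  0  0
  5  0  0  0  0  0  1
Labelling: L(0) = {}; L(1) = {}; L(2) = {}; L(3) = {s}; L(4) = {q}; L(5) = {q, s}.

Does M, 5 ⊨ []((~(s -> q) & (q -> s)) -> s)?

Yes

Recall that []ψ holds at a world iff ψ holds at every accessible world, and <>ψ holds iff ψ holds at some accessible world.
At 5: []((~(s -> q) & (q -> s)) -> s) requires (~(s -> q) & (q -> s)) -> s at every successor {5}.
  At 5: (~(s -> q) & (q -> s)) -> s is true.
So []((~(s -> q) & (q -> s)) -> s) is true at 5.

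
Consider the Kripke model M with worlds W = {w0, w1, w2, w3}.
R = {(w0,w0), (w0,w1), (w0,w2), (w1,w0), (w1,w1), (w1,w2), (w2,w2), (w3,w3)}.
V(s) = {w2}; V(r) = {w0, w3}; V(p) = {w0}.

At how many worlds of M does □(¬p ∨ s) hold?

Let φ = □(¬p ∨ s). Evaluate φ at each world:
  w0 (successors {w0, w1, w2}): φ is false.
  w1 (successors {w0, w1, w2}): φ is false.
  w2 (successors {w2}): φ is true.
  w3 (successors {w3}): φ is true.
For instance, at w2:
  At w2: □(¬p ∨ s) requires ¬p ∨ s at every successor {w2}.
    At w2: ¬p ∨ s is true.
  So □(¬p ∨ s) is true at w2.
Satisfying worlds: {w2, w3}

2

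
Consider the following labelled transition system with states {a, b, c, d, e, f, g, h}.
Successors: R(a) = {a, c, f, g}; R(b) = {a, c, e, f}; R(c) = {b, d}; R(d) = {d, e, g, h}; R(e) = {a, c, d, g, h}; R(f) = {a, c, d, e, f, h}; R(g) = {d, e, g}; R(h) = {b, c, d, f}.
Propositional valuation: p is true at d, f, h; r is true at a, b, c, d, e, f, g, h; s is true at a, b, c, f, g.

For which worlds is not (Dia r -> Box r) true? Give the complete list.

none

Let φ = not (Dia r -> Box r). Evaluate φ at each world:
  a (successors {a, c, f, g}): φ is false.
  b (successors {a, c, e, f}): φ is false.
  c (successors {b, d}): φ is false.
  d (successors {d, e, g, h}): φ is false.
  e (successors {a, c, d, g, h}): φ is false.
  f (successors {a, c, d, e, f, h}): φ is false.
  g (successors {d, e, g}): φ is false.
  h (successors {b, c, d, f}): φ is false.
For instance, at d:
  At d: Dia r -> Box r is true, so not (Dia r -> Box r) is false.
    At d: Dia r is true, Box r is true, so Dia r -> Box r is true.
      At d: Dia r requires r at some successor in {d, e, g, h}.
        r holds at d, so Dia r is true at d.
      At d: Box r requires r at every successor {d, e, g, h}.
        At d: r is true.
        At e: r is true.
        At g: r is true.
        At h: r is true.
      So Box r is true at d.
Satisfying worlds: none.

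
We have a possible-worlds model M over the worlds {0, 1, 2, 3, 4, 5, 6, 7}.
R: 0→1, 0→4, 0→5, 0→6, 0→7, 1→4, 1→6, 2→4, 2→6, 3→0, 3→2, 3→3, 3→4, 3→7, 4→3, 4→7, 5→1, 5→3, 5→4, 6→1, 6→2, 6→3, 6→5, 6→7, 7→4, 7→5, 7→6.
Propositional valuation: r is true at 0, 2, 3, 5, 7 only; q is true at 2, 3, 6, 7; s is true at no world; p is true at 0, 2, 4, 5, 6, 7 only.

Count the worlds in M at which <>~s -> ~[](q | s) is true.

Let φ = <>~s -> ~[](q | s). Evaluate φ at each world:
  0 (successors {1, 4, 5, 6, 7}): φ is true.
  1 (successors {4, 6}): φ is true.
  2 (successors {4, 6}): φ is true.
  3 (successors {0, 2, 3, 4, 7}): φ is true.
  4 (successors {3, 7}): φ is false.
  5 (successors {1, 3, 4}): φ is true.
  6 (successors {1, 2, 3, 5, 7}): φ is true.
  7 (successors {4, 5, 6}): φ is true.
For instance, at 3:
  At 3: <>~s is true, ~[](q | s) is true, so <>~s -> ~[](q | s) is true.
    At 3: <>~s requires ~s at some successor in {0, 2, 3, 4, 7}.
      ~s holds at 0, so <>~s is true at 3.
    At 3: [](q | s) is false, so ~[](q | s) is true.
      At 3: [](q | s) requires q | s at every successor {0, 2, 3, 4, 7}.
        q | s fails at 0, so [](q | s) is false at 3.
Satisfying worlds: {0, 1, 2, 3, 5, 6, 7}

7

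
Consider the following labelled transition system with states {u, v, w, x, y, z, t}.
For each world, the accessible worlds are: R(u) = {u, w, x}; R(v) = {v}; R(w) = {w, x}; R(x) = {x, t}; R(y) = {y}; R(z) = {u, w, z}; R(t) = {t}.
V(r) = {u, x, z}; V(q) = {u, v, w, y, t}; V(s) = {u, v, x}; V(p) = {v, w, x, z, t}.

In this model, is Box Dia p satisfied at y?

Recall that Box ψ holds at a world iff ψ holds at every accessible world, and Dia ψ holds iff ψ holds at some accessible world.
At y: Box Dia p requires Dia p at every successor {y}.
  Dia p fails at y, so Box Dia p is false at y.
    At y: Dia p requires p at some successor in {y}.
      At y: p is false.
    So Dia p is false at y.

No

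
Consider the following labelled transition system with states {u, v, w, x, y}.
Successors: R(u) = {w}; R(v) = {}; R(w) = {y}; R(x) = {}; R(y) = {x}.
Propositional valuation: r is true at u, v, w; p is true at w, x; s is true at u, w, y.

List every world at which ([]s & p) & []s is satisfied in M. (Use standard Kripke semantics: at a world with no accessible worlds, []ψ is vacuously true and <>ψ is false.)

w, x

Let φ = ([]s & p) & []s. Evaluate φ at each world:
  u (successors {w}): φ is false.
  v (successors ∅): φ is false.
  w (successors {y}): φ is true.
  x (successors ∅): φ is true.
  y (successors {x}): φ is false.
For instance, at w:
  At w: []s & p is true, []s is true, so ([]s & p) & []s is true.
    At w: []s is true, p is true, so []s & p is true.
      At w: []s requires s at every successor {y}.
        At y: s is true.
      So []s is true at w.
    At w: []s requires s at every successor {y}.
      At y: s is true.
    So []s is true at w.
Satisfying worlds: {w, x}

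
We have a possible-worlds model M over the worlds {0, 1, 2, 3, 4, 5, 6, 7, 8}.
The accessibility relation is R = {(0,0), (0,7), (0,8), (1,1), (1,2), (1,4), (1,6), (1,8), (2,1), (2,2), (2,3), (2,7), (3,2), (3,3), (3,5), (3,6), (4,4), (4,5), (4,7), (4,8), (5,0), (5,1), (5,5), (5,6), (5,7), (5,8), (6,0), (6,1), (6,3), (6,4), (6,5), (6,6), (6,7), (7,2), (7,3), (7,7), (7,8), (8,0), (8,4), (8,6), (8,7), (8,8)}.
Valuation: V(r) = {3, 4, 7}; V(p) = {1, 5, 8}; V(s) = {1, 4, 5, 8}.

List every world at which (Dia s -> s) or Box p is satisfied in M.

Let φ = (Dia s -> s) or Box p. Evaluate φ at each world:
  0 (successors {0, 7, 8}): φ is false.
  1 (successors {1, 2, 4, 6, 8}): φ is true.
  2 (successors {1, 2, 3, 7}): φ is false.
  3 (successors {2, 3, 5, 6}): φ is false.
  4 (successors {4, 5, 7, 8}): φ is true.
  5 (successors {0, 1, 5, 6, 7, 8}): φ is true.
  6 (successors {0, 1, 3, 4, 5, 6, 7}): φ is false.
  7 (successors {2, 3, 7, 8}): φ is false.
  8 (successors {0, 4, 6, 7, 8}): φ is true.
For instance, at 4:
  At 4: Dia s -> s is true, Box p is false, so (Dia s -> s) or Box p is true.
    At 4: Dia s is true, s is true, so Dia s -> s is true.
      At 4: Dia s requires s at some successor in {4, 5, 7, 8}.
        s holds at 4, so Dia s is true at 4.
    At 4: Box p requires p at every successor {4, 5, 7, 8}.
      p fails at 4, so Box p is false at 4.
Satisfying worlds: {1, 4, 5, 8}

1, 4, 5, 8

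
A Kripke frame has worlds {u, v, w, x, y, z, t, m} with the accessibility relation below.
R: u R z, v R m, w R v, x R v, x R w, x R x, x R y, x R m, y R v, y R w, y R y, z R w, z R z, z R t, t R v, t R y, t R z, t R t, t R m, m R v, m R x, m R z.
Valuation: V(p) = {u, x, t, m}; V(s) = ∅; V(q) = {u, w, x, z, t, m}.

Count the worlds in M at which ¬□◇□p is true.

Let φ = ¬□◇□p. Evaluate φ at each world:
  u (successors {z}): φ is true.
  v (successors {m}): φ is false.
  w (successors {v}): φ is true.
  x (successors {v, w, x, y, m}): φ is true.
  y (successors {v, w, y}): φ is true.
  z (successors {w, z, t}): φ is true.
  t (successors {v, y, z, t, m}): φ is true.
  m (successors {v, x, z}): φ is true.
For instance, at y:
  At y: □◇□p is false, so ¬□◇□p is true.
    At y: □◇□p requires ◇□p at every successor {v, w, y}.
      ◇□p fails at v, so □◇□p is false at y.
Satisfying worlds: {u, w, x, y, z, t, m}

7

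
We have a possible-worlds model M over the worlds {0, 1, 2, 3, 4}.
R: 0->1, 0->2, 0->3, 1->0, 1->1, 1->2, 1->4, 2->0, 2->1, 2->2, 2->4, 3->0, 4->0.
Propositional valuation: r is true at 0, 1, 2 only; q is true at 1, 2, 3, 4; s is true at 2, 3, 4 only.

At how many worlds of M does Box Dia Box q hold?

Recall that Box ψ holds at a world iff ψ holds at every accessible world, and Dia ψ holds iff ψ holds at some accessible world.
Let φ = Box Dia Box q. Evaluate φ at each world:
  0 (successors {1, 2, 3}): φ is true.
  1 (successors {0, 1, 2, 4}): φ is false.
  2 (successors {0, 1, 2, 4}): φ is false.
  3 (successors {0}): φ is false.
  4 (successors {0}): φ is false.
For instance, at 0:
  At 0: Box Dia Box q requires Dia Box q at every successor {1, 2, 3}.
      At 1: Dia Box q requires Box q at some successor in {0, 1, 2, 4}.
        Box q holds at 0, so Dia Box q is true at 1.
      At 2: Dia Box q requires Box q at some successor in {0, 1, 2, 4}.
        Box q holds at 0, so Dia Box q is true at 2.
      At 3: Dia Box q requires Box q at some successor in {0}.
        Box q holds at 0, so Dia Box q is true at 3.
  So Box Dia Box q is true at 0.
Satisfying worlds: {0}

1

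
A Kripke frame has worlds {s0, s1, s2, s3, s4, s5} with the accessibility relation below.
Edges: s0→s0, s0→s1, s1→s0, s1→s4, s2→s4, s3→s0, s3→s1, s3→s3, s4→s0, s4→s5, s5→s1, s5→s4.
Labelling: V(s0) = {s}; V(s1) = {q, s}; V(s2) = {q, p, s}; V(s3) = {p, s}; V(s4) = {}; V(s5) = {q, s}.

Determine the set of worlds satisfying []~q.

Recall that []ψ holds at a world iff ψ holds at every accessible world, and <>ψ holds iff ψ holds at some accessible world.
Let φ = []~q. Evaluate φ at each world:
  s0 (successors {s0, s1}): φ is false.
  s1 (successors {s0, s4}): φ is true.
  s2 (successors {s4}): φ is true.
  s3 (successors {s0, s1, s3}): φ is false.
  s4 (successors {s0, s5}): φ is false.
  s5 (successors {s1, s4}): φ is false.
For instance, at s5:
  At s5: []~q requires ~q at every successor {s1, s4}.
    ~q fails at s1, so []~q is false at s5.
Satisfying worlds: {s1, s2}

s1, s2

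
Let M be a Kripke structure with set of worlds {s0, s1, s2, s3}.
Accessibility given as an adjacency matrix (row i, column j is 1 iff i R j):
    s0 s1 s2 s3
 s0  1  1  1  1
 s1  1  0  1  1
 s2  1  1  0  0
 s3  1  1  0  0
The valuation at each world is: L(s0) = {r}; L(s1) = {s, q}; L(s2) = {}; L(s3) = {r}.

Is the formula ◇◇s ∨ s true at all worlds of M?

Yes

Let φ = ◇◇s ∨ s. Evaluate φ at each world:
  s0 (successors {s0, s1, s2, s3}): φ is true.
  s1 (successors {s0, s2, s3}): φ is true.
  s2 (successors {s0, s1}): φ is true.
  s3 (successors {s0, s1}): φ is true.
For instance, at s1:
  At s1: ◇◇s is true, s is true, so ◇◇s ∨ s is true.
    At s1: ◇◇s requires ◇s at some successor in {s0, s2, s3}.
      ◇s holds at s0, so ◇◇s is true at s1.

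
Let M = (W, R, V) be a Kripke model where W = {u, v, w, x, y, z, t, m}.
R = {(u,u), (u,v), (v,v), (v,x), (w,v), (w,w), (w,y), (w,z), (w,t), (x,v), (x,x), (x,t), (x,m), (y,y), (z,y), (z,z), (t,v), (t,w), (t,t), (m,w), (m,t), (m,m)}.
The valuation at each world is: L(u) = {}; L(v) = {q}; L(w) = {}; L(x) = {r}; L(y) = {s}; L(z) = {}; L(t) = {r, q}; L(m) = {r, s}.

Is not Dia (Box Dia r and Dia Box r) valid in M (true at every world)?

Yes

Recall that Box ψ holds at a world iff ψ holds at every accessible world, and Dia ψ holds iff ψ holds at some accessible world.
Let φ = not Dia (Box Dia r and Dia Box r). Evaluate φ at each world:
  u (successors {u, v}): φ is true.
  v (successors {v, x}): φ is true.
  w (successors {v, w, y, z, t}): φ is true.
  x (successors {v, x, t, m}): φ is true.
  y (successors {y}): φ is true.
  z (successors {y, z}): φ is true.
  t (successors {v, w, t}): φ is true.
  m (successors {w, t, m}): φ is true.
For instance, at y:
  At y: Dia (Box Dia r and Dia Box r) is false, so not Dia (Box Dia r and Dia Box r) is true.
    At y: Dia (Box Dia r and Dia Box r) requires Box Dia r and Dia Box r at some successor in {y}.
      At y: Box Dia r and Dia Box r is false.
    So Dia (Box Dia r and Dia Box r) is false at y.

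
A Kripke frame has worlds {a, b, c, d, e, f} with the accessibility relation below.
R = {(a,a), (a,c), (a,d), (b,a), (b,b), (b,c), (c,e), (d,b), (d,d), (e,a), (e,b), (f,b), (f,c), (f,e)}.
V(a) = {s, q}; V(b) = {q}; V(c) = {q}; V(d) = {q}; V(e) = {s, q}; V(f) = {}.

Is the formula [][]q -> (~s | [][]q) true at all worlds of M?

Recall that []ψ holds at a world iff ψ holds at every accessible world, and <>ψ holds iff ψ holds at some accessible world.
Let φ = [][]q -> (~s | [][]q). Evaluate φ at each world:
  a (successors {a, c, d}): φ is true.
  b (successors {a, b, c}): φ is true.
  c (successors {e}): φ is true.
  d (successors {b, d}): φ is true.
  e (successors {a, b}): φ is true.
  f (successors {b, c, e}): φ is true.
For instance, at f:
  At f: [][]q is true, ~s | [][]q is true, so [][]q -> (~s | [][]q) is true.
    At f: [][]q requires []q at every successor {b, c, e}.
      At b: []q is true.
      At c: []q is true.
      At e: []q is true.
    So [][]q is true at f.
    At f: ~s is true, [][]q is true, so ~s | [][]q is true.
      At f: [][]q requires []q at every successor {b, c, e}.
        At b: []q is true.
        At c: []q is true.
        At e: []q is true.
      So [][]q is true at f.

Yes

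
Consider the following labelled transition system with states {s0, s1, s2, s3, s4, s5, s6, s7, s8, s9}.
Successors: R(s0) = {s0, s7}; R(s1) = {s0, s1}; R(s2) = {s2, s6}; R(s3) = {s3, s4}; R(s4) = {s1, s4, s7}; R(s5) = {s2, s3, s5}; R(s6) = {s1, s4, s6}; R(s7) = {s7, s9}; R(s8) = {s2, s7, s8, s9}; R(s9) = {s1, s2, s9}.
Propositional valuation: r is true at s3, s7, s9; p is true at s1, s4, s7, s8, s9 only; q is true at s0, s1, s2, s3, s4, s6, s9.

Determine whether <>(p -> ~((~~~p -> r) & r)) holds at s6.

At s6: <>(p -> ~((~~~p -> r) & r)) requires p -> ~((~~~p -> r) & r) at some successor in {s1, s4, s6}.
  p -> ~((~~~p -> r) & r) holds at s1, so <>(p -> ~((~~~p -> r) & r)) is true at s6.

Yes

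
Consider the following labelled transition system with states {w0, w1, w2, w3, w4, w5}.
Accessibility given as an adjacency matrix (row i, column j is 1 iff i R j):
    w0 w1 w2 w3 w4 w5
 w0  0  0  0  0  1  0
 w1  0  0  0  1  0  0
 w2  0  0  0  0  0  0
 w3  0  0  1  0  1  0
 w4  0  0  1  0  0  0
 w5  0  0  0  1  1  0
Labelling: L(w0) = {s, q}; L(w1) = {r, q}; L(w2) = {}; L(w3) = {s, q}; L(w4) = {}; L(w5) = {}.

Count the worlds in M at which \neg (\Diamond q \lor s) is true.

2

Let φ = \neg (\Diamond q \lor s). Evaluate φ at each world:
  w0 (successors {w4}): φ is false.
  w1 (successors {w3}): φ is false.
  w2 (successors ∅): φ is true.
  w3 (successors {w2, w4}): φ is false.
  w4 (successors {w2}): φ is true.
  w5 (successors {w3, w4}): φ is false.
For instance, at w5:
  At w5: \Diamond q \lor s is true, so \neg (\Diamond q \lor s) is false.
    At w5: \Diamond q is true, s is false, so \Diamond q \lor s is true.
      At w5: \Diamond q requires q at some successor in {w3, w4}.
        q holds at w3, so \Diamond q is true at w5.
Satisfying worlds: {w2, w4}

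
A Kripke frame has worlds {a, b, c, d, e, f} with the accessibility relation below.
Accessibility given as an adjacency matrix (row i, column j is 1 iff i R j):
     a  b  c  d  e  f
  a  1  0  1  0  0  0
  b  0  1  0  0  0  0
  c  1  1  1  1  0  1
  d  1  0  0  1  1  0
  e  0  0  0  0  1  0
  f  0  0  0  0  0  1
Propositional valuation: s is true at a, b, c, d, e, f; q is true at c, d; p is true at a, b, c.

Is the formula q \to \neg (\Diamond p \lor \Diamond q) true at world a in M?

Yes

At a: q is false, \neg (\Diamond p \lor \Diamond q) is false, so q \to \neg (\Diamond p \lor \Diamond q) is true.
  At a: \Diamond p \lor \Diamond q is true, so \neg (\Diamond p \lor \Diamond q) is false.
    At a: \Diamond p is true, \Diamond q is true, so \Diamond p \lor \Diamond q is true.
      At a: \Diamond p requires p at some successor in {a, c}.
        p holds at a, so \Diamond p is true at a.
      At a: \Diamond q requires q at some successor in {a, c}.
        q holds at c, so \Diamond q is true at a.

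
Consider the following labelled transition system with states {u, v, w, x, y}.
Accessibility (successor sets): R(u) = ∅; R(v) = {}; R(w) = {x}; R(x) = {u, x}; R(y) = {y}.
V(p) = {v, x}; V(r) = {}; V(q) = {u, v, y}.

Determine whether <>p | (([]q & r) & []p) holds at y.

At y: <>p is false, ([]q & r) & []p is false, so <>p | (([]q & r) & []p) is false.
  At y: <>p requires p at some successor in {y}.
    At y: p is false.
  So <>p is false at y.
  At y: []q & r is false, []p is false, so ([]q & r) & []p is false.
    At y: []q is true, r is false, so []q & r is false.
      At y: []q requires q at every successor {y}.
        At y: q is true.
      So []q is true at y.
    At y: []p requires p at every successor {y}.
      p fails at y, so []p is false at y.

No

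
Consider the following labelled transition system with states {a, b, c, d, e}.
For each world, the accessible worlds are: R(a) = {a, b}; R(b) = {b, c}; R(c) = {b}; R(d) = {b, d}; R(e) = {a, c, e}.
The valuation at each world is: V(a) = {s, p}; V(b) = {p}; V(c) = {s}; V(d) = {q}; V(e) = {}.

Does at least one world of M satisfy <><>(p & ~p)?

Let φ = <><>(p & ~p). Evaluate φ at each world:
  a (successors {a, b}): φ is false.
  b (successors {b, c}): φ is false.
  c (successors {b}): φ is false.
  d (successors {b, d}): φ is false.
  e (successors {a, c, e}): φ is false.
For instance, at d:
  At d: <><>(p & ~p) requires <>(p & ~p) at some successor in {b, d}.
    At b: <>(p & ~p) is false.
    At d: <>(p & ~p) is false.
  So <><>(p & ~p) is false at d.

No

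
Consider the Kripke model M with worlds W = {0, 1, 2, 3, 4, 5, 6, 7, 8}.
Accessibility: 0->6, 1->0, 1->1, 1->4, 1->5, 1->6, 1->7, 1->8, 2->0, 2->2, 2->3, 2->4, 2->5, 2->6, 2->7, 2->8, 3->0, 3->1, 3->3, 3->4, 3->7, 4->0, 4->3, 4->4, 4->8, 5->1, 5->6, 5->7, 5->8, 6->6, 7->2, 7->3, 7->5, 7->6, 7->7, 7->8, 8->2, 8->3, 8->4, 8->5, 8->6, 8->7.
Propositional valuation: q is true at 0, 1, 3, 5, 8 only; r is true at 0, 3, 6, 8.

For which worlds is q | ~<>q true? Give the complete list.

0, 1, 3, 5, 6, 8

Let φ = q | ~<>q. Evaluate φ at each world:
  0 (successors {6}): φ is true.
  1 (successors {0, 1, 4, 5, 6, 7, 8}): φ is true.
  2 (successors {0, 2, 3, 4, 5, 6, 7, 8}): φ is false.
  3 (successors {0, 1, 3, 4, 7}): φ is true.
  4 (successors {0, 3, 4, 8}): φ is false.
  5 (successors {1, 6, 7, 8}): φ is true.
  6 (successors {6}): φ is true.
  7 (successors {2, 3, 5, 6, 7, 8}): φ is false.
  8 (successors {2, 3, 4, 5, 6, 7}): φ is true.
For instance, at 7:
  At 7: q is false, ~<>q is false, so q | ~<>q is false.
    At 7: <>q is true, so ~<>q is false.
      At 7: <>q requires q at some successor in {2, 3, 5, 6, 7, 8}.
        q holds at 3, so <>q is true at 7.
Satisfying worlds: {0, 1, 3, 5, 6, 8}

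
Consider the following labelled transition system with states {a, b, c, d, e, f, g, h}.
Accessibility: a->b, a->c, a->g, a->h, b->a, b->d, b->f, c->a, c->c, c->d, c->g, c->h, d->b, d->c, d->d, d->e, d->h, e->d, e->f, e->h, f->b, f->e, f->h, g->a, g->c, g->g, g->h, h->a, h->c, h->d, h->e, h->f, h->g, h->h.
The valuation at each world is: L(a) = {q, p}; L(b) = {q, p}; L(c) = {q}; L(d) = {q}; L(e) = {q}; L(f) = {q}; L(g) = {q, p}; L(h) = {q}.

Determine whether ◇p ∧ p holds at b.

Yes

At b: ◇p is true, p is true, so ◇p ∧ p is true.
  At b: ◇p requires p at some successor in {a, d, f}.
    p holds at a, so ◇p is true at b.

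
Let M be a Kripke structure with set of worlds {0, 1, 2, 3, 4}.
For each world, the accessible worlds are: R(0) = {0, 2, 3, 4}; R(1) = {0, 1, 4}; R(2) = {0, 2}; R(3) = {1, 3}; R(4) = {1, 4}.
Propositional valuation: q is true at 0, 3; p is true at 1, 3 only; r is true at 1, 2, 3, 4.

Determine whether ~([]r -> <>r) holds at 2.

At 2: []r -> <>r is true, so ~([]r -> <>r) is false.
  At 2: []r is false, <>r is true, so []r -> <>r is true.
    At 2: []r requires r at every successor {0, 2}.
      r fails at 0, so []r is false at 2.
    At 2: <>r requires r at some successor in {0, 2}.
      r holds at 2, so <>r is true at 2.

No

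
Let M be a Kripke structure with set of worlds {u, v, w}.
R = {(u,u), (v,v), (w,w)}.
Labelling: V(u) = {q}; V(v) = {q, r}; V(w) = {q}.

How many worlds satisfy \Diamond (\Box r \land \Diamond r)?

Let φ = \Diamond (\Box r \land \Diamond r). Evaluate φ at each world:
  u (successors {u}): φ is false.
  v (successors {v}): φ is true.
  w (successors {w}): φ is false.
For instance, at u:
  At u: \Diamond (\Box r \land \Diamond r) requires \Box r \land \Diamond r at some successor in {u}.
    At u: \Box r \land \Diamond r is false.
  So \Diamond (\Box r \land \Diamond r) is false at u.
Satisfying worlds: {v}

1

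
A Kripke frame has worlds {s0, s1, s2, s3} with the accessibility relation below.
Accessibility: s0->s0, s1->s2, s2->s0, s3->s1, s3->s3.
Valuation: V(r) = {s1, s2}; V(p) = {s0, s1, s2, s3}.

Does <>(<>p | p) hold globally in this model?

Yes

Let φ = <>(<>p | p). Evaluate φ at each world:
  s0 (successors {s0}): φ is true.
  s1 (successors {s2}): φ is true.
  s2 (successors {s0}): φ is true.
  s3 (successors {s1, s3}): φ is true.
For instance, at s1:
  At s1: <>(<>p | p) requires <>p | p at some successor in {s2}.
    <>p | p holds at s2, so <>(<>p | p) is true at s1.
      At s2: <>p is true, p is true, so <>p | p is true.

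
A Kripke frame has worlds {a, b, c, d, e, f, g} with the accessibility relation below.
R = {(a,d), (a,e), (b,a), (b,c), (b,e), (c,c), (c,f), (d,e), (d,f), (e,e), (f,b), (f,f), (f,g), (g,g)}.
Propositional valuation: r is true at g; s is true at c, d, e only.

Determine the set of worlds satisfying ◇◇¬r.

a, b, c, d, e, f

Recall that ◇ψ holds at a world iff ψ holds at some accessible world.
Let φ = ◇◇¬r. Evaluate φ at each world:
  a (successors {d, e}): φ is true.
  b (successors {a, c, e}): φ is true.
  c (successors {c, f}): φ is true.
  d (successors {e, f}): φ is true.
  e (successors {e}): φ is true.
  f (successors {b, f, g}): φ is true.
  g (successors {g}): φ is false.
For instance, at e:
  At e: ◇◇¬r requires ◇¬r at some successor in {e}.
    ◇¬r holds at e, so ◇◇¬r is true at e.
      At e: ◇¬r requires ¬r at some successor in {e}.
        ¬r holds at e, so ◇¬r is true at e.
Satisfying worlds: {a, b, c, d, e, f}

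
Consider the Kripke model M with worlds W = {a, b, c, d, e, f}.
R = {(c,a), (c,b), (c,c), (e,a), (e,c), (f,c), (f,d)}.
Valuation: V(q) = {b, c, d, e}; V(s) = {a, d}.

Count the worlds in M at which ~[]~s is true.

Let φ = ~[]~s. Evaluate φ at each world:
  a (successors ∅): φ is false.
  b (successors ∅): φ is false.
  c (successors {a, b, c}): φ is true.
  d (successors ∅): φ is false.
  e (successors {a, c}): φ is true.
  f (successors {c, d}): φ is true.
For instance, at f:
  At f: []~s is false, so ~[]~s is true.
    At f: []~s requires ~s at every successor {c, d}.
      ~s fails at d, so []~s is false at f.
Satisfying worlds: {c, e, f}

3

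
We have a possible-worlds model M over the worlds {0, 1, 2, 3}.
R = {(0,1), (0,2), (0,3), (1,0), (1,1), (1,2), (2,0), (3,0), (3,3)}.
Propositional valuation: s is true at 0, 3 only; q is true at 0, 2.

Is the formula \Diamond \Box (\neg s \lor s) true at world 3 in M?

At 3: \Diamond \Box (\neg s \lor s) requires \Box (\neg s \lor s) at some successor in {0, 3}.
  \Box (\neg s \lor s) holds at 0, so \Diamond \Box (\neg s \lor s) is true at 3.
    At 0: \Box (\neg s \lor s) requires \neg s \lor s at every successor {1, 2, 3}.
      At 1: \neg s \lor s is true.
      At 2: \neg s \lor s is true.
      At 3: \neg s \lor s is true.
    So \Box (\neg s \lor s) is true at 0.

Yes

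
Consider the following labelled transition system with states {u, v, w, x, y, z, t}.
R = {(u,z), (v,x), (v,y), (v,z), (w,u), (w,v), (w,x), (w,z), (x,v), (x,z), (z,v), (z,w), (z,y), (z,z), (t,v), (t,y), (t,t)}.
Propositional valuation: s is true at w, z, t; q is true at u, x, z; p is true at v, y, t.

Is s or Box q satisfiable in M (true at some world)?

Let φ = s or Box q. Evaluate φ at each world:
  u (successors {z}): φ is true.
  v (successors {x, y, z}): φ is false.
  w (successors {u, v, x, z}): φ is true.
  x (successors {v, z}): φ is false.
  y (successors ∅): φ is true.
  z (successors {v, w, y, z}): φ is true.
  t (successors {v, y, t}): φ is true.
Detail at u (witness):
  At u: s is false, Box q is true, so s or Box q is true.
    At u: Box q requires q at every successor {z}.
      At z: q is true.
    So Box q is true at u.

Yes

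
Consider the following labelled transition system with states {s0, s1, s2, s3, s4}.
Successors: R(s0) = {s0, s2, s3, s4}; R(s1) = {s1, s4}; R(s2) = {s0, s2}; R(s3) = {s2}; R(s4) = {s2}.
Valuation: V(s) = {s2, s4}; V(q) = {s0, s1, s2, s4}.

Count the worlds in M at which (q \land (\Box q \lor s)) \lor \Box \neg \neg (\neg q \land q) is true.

Let φ = (q \land (\Box q \lor s)) \lor \Box \neg \neg (\neg q \land q). Evaluate φ at each world:
  s0 (successors {s0, s2, s3, s4}): φ is false.
  s1 (successors {s1, s4}): φ is true.
  s2 (successors {s0, s2}): φ is true.
  s3 (successors {s2}): φ is false.
  s4 (successors {s2}): φ is true.
For instance, at s3:
  At s3: q \land (\Box q \lor s) is false, \Box \neg \neg (\neg q \land q) is false, so (q \land (\Box q \lor s)) \lor \Box \neg \neg (\neg q \land q) is false.
    At s3: q is false, \Box q \lor s is true, so q \land (\Box q \lor s) is false.
      At s3: \Box q is true, s is false, so \Box q \lor s is true.
    At s3: \Box \neg \neg (\neg q \land q) requires \neg \neg (\neg q \land q) at every successor {s2}.
      \neg \neg (\neg q \land q) fails at s2, so \Box \neg \neg (\neg q \land q) is false at s3.
Satisfying worlds: {s1, s2, s4}

3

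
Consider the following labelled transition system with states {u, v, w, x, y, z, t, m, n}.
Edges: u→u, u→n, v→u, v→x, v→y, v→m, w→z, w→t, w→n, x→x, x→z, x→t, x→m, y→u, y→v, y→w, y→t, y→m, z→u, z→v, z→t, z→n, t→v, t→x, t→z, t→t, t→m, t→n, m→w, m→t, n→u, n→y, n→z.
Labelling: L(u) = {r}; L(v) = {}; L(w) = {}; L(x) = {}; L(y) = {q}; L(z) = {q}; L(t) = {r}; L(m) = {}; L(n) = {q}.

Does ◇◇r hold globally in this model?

Let φ = ◇◇r. Evaluate φ at each world:
  u (successors {u, n}): φ is true.
  v (successors {u, x, y, m}): φ is true.
  w (successors {z, t, n}): φ is true.
  x (successors {x, z, t, m}): φ is true.
  y (successors {u, v, w, t, m}): φ is true.
  z (successors {u, v, t, n}): φ is true.
  t (successors {v, x, z, t, m, n}): φ is true.
  m (successors {w, t}): φ is true.
  n (successors {u, y, z}): φ is true.
For instance, at x:
  At x: ◇◇r requires ◇r at some successor in {x, z, t, m}.
    ◇r holds at x, so ◇◇r is true at x.
      At x: ◇r requires r at some successor in {x, z, t, m}.
        r holds at t, so ◇r is true at x.

Yes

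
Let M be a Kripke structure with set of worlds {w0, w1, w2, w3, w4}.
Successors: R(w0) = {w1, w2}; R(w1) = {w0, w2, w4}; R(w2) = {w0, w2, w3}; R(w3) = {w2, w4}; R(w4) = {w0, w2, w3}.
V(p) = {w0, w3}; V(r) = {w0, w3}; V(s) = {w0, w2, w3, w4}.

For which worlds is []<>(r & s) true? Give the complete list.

Let φ = []<>(r & s). Evaluate φ at each world:
  w0 (successors {w1, w2}): φ is true.
  w1 (successors {w0, w2, w4}): φ is false.
  w2 (successors {w0, w2, w3}): φ is false.
  w3 (successors {w2, w4}): φ is true.
  w4 (successors {w0, w2, w3}): φ is false.
For instance, at w3:
  At w3: []<>(r & s) requires <>(r & s) at every successor {w2, w4}.
      At w2: <>(r & s) requires r & s at some successor in {w0, w2, w3}.
        r & s holds at w0, so <>(r & s) is true at w2.
      At w4: <>(r & s) requires r & s at some successor in {w0, w2, w3}.
        r & s holds at w0, so <>(r & s) is true at w4.
  So []<>(r & s) is true at w3.
Satisfying worlds: {w0, w3}

w0, w3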